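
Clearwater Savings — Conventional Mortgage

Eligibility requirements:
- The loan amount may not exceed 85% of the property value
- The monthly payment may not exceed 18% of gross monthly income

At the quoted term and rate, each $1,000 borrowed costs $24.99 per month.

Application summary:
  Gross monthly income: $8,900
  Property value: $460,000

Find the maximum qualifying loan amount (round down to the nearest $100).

Payment cap: 18% × $8,900 = $1,602/month.
At $24.99 per $1,000, that supports 1,602/24.99 × 1,000 ≈ $64,105 → $64,100.
LTV cap: 85% × $460,000 = $391,000 → $391,000.
Binding constraint: payment-to-income.

$64,100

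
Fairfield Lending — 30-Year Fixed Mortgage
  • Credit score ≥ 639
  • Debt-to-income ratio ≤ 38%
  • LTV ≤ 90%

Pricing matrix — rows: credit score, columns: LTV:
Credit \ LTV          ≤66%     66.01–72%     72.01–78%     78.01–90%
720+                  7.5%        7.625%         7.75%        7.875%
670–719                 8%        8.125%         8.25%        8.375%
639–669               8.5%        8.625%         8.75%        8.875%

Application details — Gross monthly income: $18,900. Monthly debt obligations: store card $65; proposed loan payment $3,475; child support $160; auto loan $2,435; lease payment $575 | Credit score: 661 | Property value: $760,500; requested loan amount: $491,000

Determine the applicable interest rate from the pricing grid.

8.5%

Credit score 661 ≥ 639; Total monthly debts = (65 + 3,475 + 160 + 2,435 + 575) = 6,710. DTI: 6,710 ÷ 18,900 = 35.5%, within the 38% cap
Loan-to-value = 491,000/760,500 = 64.6% — pass (90% max)
Row: 661 falls in 639–669. Column: 64.6% falls in ≤66%. Rate = 8.5%.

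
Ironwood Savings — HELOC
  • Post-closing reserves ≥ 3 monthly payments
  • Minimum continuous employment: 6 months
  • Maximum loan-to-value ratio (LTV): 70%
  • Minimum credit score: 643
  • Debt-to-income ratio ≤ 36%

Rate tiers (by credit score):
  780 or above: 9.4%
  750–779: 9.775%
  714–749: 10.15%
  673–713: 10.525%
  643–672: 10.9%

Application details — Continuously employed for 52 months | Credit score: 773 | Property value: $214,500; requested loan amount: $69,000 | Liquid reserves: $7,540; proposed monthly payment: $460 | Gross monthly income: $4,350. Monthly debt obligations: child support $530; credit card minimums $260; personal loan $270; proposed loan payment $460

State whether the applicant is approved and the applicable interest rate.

Approved at 9.775%

Credit score 773 ≥ 643 (meets minimum)
Total monthly debts = (530 + 260 + 270 + 460) = 1,520. DTI: 1,520 ÷ 4,350 = 34.9%, within the 36% cap
Liquid reserves cover 7,540/460 = 16.4 months — ≥ 3 required
LTV = 69,000/214,500 = 32.2% ≤ 70%
Employment 52 ≥ 6 months
All requirements met. Score 773 falls in the 750–779 tier → 9.775%.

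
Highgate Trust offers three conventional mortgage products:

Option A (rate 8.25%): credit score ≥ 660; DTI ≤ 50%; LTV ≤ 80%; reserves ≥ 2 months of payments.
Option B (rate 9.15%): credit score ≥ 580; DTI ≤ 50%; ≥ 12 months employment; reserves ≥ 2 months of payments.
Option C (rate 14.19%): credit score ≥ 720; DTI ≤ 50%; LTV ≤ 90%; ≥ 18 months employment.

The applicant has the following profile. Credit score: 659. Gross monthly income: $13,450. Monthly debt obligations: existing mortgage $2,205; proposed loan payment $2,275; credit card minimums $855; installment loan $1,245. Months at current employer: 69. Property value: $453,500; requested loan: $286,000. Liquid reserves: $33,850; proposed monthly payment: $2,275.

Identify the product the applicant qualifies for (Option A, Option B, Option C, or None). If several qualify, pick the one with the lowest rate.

Total debts = (2,205 + 2,275 + 855 + 1,245) = 6,580; DTI = 6,580/13,450 = 48.9%.
LTV = 286,000/453,500 = 63.1%.
Reserves = 33,850/2,275 = 14.9 months.
Option A: score 659 < 660; DTI 48.9% ≤ 50%; LTV 63.1% ≤ 80%; reserves 14.9 ≥ 2 mo → does not qualify.
Option B: score 659 ≥ 580; DTI 48.9% ≤ 50%; employment 69 ≥ 12 mo; reserves 14.9 ≥ 2 mo → qualifies.
Option C: score 659 < 720; DTI 48.9% ≤ 50%; LTV 63.1% ≤ 90%; employment 69 ≥ 18 mo → does not qualify.

Option B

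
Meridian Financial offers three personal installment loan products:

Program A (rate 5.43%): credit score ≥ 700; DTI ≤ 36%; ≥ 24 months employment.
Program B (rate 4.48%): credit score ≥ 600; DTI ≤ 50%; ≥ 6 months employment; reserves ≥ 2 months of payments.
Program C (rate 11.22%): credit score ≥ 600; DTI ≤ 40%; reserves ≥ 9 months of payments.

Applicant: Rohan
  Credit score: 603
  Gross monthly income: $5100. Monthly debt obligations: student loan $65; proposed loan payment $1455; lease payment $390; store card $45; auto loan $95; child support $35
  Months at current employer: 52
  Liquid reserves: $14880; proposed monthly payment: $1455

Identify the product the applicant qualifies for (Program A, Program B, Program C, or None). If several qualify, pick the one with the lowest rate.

Program B

Total debts = (65 + 1,455 + 390 + 45 + 95 + 35) = 2,085; DTI = 2,085/5,100 = 40.9%.
Reserves = 14,880/1,455 = 10.2 months.
Program A: score 603 < 700; DTI 40.9% > 36%; employment 52 ≥ 24 mo → does not qualify.
Program B: score 603 ≥ 600; DTI 40.9% ≤ 50%; employment 52 ≥ 6 mo; reserves 10.2 ≥ 2 mo → qualifies.
Program C: score 603 ≥ 600; DTI 40.9% > 40%; reserves 10.2 ≥ 9 mo → does not qualify.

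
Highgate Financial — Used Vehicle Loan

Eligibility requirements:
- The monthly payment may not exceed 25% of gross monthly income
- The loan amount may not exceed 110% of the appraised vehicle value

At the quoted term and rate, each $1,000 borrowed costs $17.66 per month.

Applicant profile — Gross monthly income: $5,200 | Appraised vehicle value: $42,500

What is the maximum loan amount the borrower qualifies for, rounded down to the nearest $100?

Payment cap: 25% × $5,200 = $1,300/month.
At $17.66 per $1,000, that supports 1,300/17.66 × 1,000 ≈ $73,612 → $73,600.
LTV cap: 110% × $42,500 = $46,750 → $46,700.
Binding constraint: loan-to-value.

$46,700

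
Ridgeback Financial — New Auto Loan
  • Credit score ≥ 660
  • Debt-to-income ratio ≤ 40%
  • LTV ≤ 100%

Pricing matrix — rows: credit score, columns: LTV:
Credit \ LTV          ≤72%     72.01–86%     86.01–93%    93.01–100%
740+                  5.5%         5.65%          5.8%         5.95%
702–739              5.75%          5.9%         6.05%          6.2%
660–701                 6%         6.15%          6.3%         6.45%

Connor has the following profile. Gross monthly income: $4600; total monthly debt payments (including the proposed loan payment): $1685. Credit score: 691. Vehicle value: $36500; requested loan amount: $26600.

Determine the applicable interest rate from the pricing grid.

Credit score 691 ≥ 660; DTI: 1,685 ÷ 4,600 = 36.6%, within the 40% cap
LTV = 26,600/36,500 = 72.9% ≤ 100%
Score 691 is in the 660–701 band; LTV 72.9% is in the 72.01–86% band → 6.15%.

6.15%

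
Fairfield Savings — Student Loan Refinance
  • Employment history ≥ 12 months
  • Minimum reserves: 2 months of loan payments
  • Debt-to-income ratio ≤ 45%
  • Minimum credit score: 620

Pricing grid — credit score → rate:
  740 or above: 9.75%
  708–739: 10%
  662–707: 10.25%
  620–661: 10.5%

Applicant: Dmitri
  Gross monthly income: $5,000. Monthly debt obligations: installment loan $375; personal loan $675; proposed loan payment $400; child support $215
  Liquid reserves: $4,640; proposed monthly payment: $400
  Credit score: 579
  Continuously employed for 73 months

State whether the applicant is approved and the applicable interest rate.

Credit score 579 < 620 (below minimum)
Total monthly debts = (375 + 675 + 400 + 215) = 1,665. DTI: 1,665 ÷ 5,000 = 33.3%, within the 45% cap
Employment 73 ≥ 12 months
Reserves = 4,640/400 = 11.6 months ≥ 2
Not all requirements met → denied.

Denied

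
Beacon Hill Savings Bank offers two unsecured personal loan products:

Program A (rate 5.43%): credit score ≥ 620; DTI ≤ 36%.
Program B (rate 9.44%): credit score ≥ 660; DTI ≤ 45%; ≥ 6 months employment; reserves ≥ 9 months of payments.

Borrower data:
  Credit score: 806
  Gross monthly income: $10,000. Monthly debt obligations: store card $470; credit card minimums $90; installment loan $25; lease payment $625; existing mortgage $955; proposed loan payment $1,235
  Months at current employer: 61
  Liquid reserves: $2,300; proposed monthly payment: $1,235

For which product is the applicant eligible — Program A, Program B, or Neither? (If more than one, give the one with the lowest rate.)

Total debts = (470 + 90 + 25 + 625 + 955 + 1,235) = 3,400; DTI = 3,400/10,000 = 34%.
Reserves = 2,300/1,235 = 1.9 months.
Program A: score 806 ≥ 620; DTI 34% ≤ 36% → qualifies.
Program B: score 806 ≥ 660; DTI 34% ≤ 45%; employment 61 ≥ 6 mo; reserves 1.9 < 9 mo → does not qualify.

Program A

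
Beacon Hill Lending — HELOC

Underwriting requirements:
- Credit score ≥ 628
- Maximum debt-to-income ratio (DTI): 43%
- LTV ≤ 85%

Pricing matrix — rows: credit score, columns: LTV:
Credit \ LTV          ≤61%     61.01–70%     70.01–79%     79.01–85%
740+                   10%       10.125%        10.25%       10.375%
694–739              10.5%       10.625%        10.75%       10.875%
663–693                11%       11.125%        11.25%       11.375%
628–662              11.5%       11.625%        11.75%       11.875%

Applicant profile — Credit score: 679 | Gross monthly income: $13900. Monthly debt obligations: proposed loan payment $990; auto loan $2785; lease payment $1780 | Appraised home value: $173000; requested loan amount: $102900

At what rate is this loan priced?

11%

Credit score 679 ≥ 628; Total monthly debts = (990 + 2,785 + 1,780) = 5,555. DTI = 5,555/13,900 = 40% ≤ 43%
Loan-to-value = 102,900/173,000 = 59.5% — pass (85% max)
Credit 679 → row 663–693; LTV 59.5% → column ≤61%. Grid cell → 11%.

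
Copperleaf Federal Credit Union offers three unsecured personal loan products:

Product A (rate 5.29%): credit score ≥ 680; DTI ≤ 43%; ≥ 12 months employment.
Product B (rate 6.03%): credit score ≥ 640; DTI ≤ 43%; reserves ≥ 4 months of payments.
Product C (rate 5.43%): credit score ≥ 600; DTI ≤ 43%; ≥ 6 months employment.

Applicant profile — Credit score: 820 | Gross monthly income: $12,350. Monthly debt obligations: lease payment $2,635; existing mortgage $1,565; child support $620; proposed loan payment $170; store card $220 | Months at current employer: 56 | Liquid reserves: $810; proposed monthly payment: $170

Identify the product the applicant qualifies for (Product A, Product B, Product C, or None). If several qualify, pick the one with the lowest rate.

Total debts = (2,635 + 1,565 + 620 + 170 + 220) = 5,210; DTI = 5,210/12,350 = 42.2%.
Reserves = 810/170 = 4.8 months.
Product A: score 820 ≥ 680; DTI 42.2% ≤ 43%; employment 56 ≥ 12 mo → qualifies.
Product B: score 820 ≥ 640; DTI 42.2% ≤ 43%; reserves 4.8 ≥ 4 mo → qualifies.
Product C: score 820 ≥ 600; DTI 42.2% ≤ 43%; employment 56 ≥ 6 mo → qualifies.
Qualifying: Product A, Product B, Product C. Lowest rate is 5.29% → Product A.

Product A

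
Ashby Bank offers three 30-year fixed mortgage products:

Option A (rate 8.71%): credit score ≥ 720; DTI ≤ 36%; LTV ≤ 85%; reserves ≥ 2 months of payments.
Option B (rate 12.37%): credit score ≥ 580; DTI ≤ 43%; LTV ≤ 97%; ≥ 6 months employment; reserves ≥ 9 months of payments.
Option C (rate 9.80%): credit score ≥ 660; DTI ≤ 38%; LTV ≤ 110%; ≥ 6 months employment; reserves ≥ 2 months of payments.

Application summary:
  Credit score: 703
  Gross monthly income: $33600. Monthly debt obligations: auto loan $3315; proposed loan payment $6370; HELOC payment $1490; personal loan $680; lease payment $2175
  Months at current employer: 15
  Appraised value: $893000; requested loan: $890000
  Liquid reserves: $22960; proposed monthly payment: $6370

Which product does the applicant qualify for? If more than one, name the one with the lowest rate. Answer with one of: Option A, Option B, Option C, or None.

None

Total debts = (3,315 + 6,370 + 1,490 + 680 + 2,175) = 14,030; DTI = 14,030/33,600 = 41.8%.
LTV = 890,000/893,000 = 99.7%.
Reserves = 22,960/6,370 = 3.6 months.
Option A: score 703 < 720; DTI 41.8% > 36%; LTV 99.7% > 85%; reserves 3.6 ≥ 2 mo → does not qualify.
Option B: score 703 ≥ 580; DTI 41.8% ≤ 43%; LTV 99.7% > 97%; employment 15 ≥ 6 mo; reserves 3.6 < 9 mo → does not qualify.
Option C: score 703 ≥ 660; DTI 41.8% > 38%; LTV 99.7% ≤ 110%; employment 15 ≥ 6 mo; reserves 3.6 ≥ 2 mo → does not qualify.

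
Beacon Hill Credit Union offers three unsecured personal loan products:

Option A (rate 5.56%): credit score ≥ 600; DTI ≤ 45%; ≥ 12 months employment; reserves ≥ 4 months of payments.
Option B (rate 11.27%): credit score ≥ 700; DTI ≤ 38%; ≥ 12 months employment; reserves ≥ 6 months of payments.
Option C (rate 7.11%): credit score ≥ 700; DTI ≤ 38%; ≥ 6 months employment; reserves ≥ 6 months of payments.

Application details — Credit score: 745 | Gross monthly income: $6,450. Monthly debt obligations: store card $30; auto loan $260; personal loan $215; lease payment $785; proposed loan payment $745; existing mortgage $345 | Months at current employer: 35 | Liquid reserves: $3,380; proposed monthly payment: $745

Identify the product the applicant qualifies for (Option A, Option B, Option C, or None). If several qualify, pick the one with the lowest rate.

Option A

Total debts = (30 + 260 + 215 + 785 + 745 + 345) = 2,380; DTI = 2,380/6,450 = 36.9%.
Reserves = 3,380/745 = 4.5 months.
Option A: score 745 ≥ 600; DTI 36.9% ≤ 45%; employment 35 ≥ 12 mo; reserves 4.5 ≥ 4 mo → qualifies.
Option B: score 745 ≥ 700; DTI 36.9% ≤ 38%; employment 35 ≥ 12 mo; reserves 4.5 < 6 mo → does not qualify.
Option C: score 745 ≥ 700; DTI 36.9% ≤ 38%; employment 35 ≥ 6 mo; reserves 4.5 < 6 mo → does not qualify.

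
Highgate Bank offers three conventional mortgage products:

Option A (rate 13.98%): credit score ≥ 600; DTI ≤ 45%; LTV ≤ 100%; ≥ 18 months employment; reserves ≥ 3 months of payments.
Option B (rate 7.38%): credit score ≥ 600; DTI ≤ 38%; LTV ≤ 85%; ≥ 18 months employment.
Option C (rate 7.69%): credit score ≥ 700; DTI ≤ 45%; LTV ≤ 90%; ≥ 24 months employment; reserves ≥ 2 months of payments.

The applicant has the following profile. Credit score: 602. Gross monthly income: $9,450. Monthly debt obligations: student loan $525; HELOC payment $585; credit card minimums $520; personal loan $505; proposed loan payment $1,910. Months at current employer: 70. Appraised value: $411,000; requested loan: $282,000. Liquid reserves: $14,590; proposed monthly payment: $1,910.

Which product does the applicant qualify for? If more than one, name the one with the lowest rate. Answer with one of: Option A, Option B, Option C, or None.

Option A

Total debts = (525 + 585 + 520 + 505 + 1,910) = 4,045; DTI = 4,045/9,450 = 42.8%.
LTV = 282,000/411,000 = 68.6%.
Reserves = 14,590/1,910 = 7.6 months.
Option A: score 602 ≥ 600; DTI 42.8% ≤ 45%; LTV 68.6% ≤ 100%; employment 70 ≥ 18 mo; reserves 7.6 ≥ 3 mo → qualifies.
Option B: score 602 ≥ 600; DTI 42.8% > 38%; LTV 68.6% ≤ 85%; employment 70 ≥ 18 mo → does not qualify.
Option C: score 602 < 700; DTI 42.8% ≤ 45%; LTV 68.6% ≤ 90%; employment 70 ≥ 24 mo; reserves 7.6 ≥ 2 mo → does not qualify.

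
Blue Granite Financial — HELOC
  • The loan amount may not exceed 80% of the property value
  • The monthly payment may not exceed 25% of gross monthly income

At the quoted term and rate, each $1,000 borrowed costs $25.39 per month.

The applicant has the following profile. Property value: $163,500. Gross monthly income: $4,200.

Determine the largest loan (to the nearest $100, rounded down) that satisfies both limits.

Payment cap: 25% × $4,200 = $1,050/month.
At $25.39 per $1,000, that supports 1,050/25.39 × 1,000 ≈ $41,354 → $41,300.
LTV cap: 80% × $163,500 = $130,800 → $130,800.
Binding constraint: payment-to-income.

$41,300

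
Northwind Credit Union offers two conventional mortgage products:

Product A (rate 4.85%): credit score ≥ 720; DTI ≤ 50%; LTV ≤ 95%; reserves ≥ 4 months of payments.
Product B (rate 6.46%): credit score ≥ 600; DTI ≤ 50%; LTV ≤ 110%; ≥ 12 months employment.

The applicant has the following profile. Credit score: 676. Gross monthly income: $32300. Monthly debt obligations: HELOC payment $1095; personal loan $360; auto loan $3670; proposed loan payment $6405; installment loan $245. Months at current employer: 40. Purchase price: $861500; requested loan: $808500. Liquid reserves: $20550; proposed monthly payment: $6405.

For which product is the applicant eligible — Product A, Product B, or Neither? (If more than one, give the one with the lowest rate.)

Product B

Total debts = (1,095 + 360 + 3,670 + 6,405 + 245) = 11,775; DTI = 11,775/32,300 = 36.5%.
LTV = 808,500/861,500 = 93.8%.
Reserves = 20,550/6,405 = 3.2 months.
Product A: score 676 < 720; DTI 36.5% ≤ 50%; LTV 93.8% ≤ 95%; reserves 3.2 < 4 mo → does not qualify.
Product B: score 676 ≥ 600; DTI 36.5% ≤ 50%; LTV 93.8% ≤ 110%; employment 40 ≥ 12 mo → qualifies.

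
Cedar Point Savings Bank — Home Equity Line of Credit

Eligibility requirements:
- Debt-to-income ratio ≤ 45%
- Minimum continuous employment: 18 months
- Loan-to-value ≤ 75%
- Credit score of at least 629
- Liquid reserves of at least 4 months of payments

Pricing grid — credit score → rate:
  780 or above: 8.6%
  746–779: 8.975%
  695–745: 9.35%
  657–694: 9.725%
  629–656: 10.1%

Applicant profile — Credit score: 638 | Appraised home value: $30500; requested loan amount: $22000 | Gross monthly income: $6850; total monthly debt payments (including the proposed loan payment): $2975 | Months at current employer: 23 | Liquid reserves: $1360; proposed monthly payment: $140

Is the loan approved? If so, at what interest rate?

Credit score 638 ≥ 629 (meets minimum)
LTV = 22,000/30,500 = 72.1% ≤ 75%
Employment 23 ≥ 18 months
DTI = 2,975/6,850 = 43.4% ≤ 45%
Reserves: 1,360 ÷ 140 = 9.7 months (meets 4-month minimum)
All requirements met. Score 638 falls in the 629–656 tier → 10.1%.

Approved at 10.1%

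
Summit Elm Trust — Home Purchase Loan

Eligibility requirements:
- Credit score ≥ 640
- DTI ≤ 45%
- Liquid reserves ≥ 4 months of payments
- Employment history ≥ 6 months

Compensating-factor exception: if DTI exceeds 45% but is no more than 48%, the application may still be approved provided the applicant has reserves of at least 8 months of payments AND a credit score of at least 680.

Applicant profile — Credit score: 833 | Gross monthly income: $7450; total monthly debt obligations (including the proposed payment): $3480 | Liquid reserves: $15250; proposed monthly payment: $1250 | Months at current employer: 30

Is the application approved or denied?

Approved

Credit score 833 ≥ 640 (meets base)
DTI = 3,480/7,450 = 46.7% > 45% — standard DTI limit exceeded.
Reserves: 15,250 ÷ 1,250 = 12.2 months (meets 4-month minimum)
Employment 30 ≥ 6 months
DTI 46.7% is within the 45%–48% exception band; checking compensating factors.
Reserves 12.2 ≥ 8 months; credit score 833 ≥ 680.
Both compensating conditions met → exception applies.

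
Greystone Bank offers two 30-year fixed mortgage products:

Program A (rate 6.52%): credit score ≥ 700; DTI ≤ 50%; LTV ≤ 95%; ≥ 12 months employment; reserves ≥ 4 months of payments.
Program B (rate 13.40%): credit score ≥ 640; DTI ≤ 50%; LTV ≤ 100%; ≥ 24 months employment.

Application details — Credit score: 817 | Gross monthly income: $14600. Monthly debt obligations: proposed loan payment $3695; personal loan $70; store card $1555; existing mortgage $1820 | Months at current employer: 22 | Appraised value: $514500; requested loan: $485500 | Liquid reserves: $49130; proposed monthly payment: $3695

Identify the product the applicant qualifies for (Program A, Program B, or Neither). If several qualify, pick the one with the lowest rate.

Program A

Total debts = (3,695 + 70 + 1,555 + 1,820) = 7,140; DTI = 7,140/14,600 = 48.9%.
LTV = 485,500/514,500 = 94.4%.
Reserves = 49,130/3,695 = 13.3 months.
Program A: score 817 ≥ 700; DTI 48.9% ≤ 50%; LTV 94.4% ≤ 95%; employment 22 ≥ 12 mo; reserves 13.3 ≥ 4 mo → qualifies.
Program B: score 817 ≥ 640; DTI 48.9% ≤ 50%; LTV 94.4% ≤ 100%; employment 22 < 24 mo → does not qualify.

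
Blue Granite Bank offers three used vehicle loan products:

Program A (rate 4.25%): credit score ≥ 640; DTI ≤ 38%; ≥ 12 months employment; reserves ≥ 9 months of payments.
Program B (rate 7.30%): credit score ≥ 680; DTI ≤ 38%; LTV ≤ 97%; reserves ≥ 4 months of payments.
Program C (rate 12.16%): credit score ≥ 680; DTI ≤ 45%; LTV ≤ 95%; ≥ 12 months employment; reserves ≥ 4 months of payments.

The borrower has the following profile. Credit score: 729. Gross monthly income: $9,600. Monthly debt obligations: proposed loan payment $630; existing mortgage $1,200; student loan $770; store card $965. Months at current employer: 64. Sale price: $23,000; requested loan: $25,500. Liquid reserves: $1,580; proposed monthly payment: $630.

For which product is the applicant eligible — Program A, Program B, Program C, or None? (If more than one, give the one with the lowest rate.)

None

Total debts = (630 + 1,200 + 770 + 965) = 3,565; DTI = 3,565/9,600 = 37.1%.
LTV = 25,500/23,000 = 110.9%.
Reserves = 1,580/630 = 2.5 months.
Program A: score 729 ≥ 640; DTI 37.1% ≤ 38%; employment 64 ≥ 12 mo; reserves 2.5 < 9 mo → does not qualify.
Program B: score 729 ≥ 680; DTI 37.1% ≤ 38%; LTV 110.9% > 97%; reserves 2.5 < 4 mo → does not qualify.
Program C: score 729 ≥ 680; DTI 37.1% ≤ 45%; LTV 110.9% > 95%; employment 64 ≥ 12 mo; reserves 2.5 < 4 mo → does not qualify.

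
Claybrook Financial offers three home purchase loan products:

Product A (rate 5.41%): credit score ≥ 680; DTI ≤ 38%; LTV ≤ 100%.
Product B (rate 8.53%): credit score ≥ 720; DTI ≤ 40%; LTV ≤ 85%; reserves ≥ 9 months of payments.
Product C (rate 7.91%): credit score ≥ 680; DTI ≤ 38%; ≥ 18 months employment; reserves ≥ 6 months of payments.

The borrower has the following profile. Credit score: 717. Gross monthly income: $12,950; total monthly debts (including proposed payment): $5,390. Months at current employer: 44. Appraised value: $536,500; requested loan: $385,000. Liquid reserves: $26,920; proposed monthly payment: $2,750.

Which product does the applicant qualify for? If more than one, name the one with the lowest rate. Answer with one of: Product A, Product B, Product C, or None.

DTI = 5,390/12,950 = 41.6%.
LTV = 385,000/536,500 = 71.8%.
Reserves = 26,920/2,750 = 9.8 months.
Product A: score 717 ≥ 680; DTI 41.6% > 38%; LTV 71.8% ≤ 100% → does not qualify.
Product B: score 717 < 720; DTI 41.6% > 40%; LTV 71.8% ≤ 85%; reserves 9.8 ≥ 9 mo → does not qualify.
Product C: score 717 ≥ 680; DTI 41.6% > 38%; employment 44 ≥ 18 mo; reserves 9.8 ≥ 6 mo → does not qualify.

None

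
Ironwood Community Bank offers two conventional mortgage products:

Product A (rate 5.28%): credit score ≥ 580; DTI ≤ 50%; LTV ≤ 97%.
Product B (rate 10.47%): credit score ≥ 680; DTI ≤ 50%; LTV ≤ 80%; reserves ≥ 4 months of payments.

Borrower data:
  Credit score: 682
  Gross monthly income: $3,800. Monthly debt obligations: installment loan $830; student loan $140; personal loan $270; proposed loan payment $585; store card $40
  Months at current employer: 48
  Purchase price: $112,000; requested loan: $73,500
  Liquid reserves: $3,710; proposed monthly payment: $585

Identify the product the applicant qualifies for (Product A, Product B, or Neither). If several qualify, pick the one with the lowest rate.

Total debts = (830 + 140 + 270 + 585 + 40) = 1,865; DTI = 1,865/3,800 = 49.1%.
LTV = 73,500/112,000 = 65.6%.
Reserves = 3,710/585 = 6.3 months.
Product A: score 682 ≥ 580; DTI 49.1% ≤ 50%; LTV 65.6% ≤ 97% → qualifies.
Product B: score 682 ≥ 680; DTI 49.1% ≤ 50%; LTV 65.6% ≤ 80%; reserves 6.3 ≥ 4 mo → qualifies.
Qualifying: Product A, Product B. Lowest rate is 5.28% → Product A.

Product A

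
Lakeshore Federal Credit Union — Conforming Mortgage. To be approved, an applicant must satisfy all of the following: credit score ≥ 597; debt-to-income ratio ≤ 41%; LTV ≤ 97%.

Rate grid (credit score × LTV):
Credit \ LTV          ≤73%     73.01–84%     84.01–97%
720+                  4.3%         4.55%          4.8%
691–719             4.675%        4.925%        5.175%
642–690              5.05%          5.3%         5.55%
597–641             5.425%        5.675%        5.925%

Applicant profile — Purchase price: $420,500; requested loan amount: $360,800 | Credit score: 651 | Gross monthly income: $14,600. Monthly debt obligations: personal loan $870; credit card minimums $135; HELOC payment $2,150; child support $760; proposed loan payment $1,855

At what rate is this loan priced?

Credit score 651 ≥ 597; Total monthly debts = (870 + 135 + 2,150 + 760 + 1,855) = 5,770. DTI: 5,770 ÷ 14,600 = 39.5%, within the 41% cap
LTV = 360,800/420,500 = 85.8% ≤ 97%
Row: 651 falls in 642–690. Column: 85.8% falls in 84.01–97%. Rate = 5.55%.

5.55%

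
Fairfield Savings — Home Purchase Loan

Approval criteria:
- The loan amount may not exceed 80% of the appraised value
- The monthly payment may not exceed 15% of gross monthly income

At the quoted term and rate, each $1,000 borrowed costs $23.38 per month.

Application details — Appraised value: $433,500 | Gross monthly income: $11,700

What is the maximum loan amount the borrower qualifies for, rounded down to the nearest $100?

Payment cap: 15% × $11,700 = $1,755/month.
At $23.38 per $1,000, that supports 1,755/23.38 × 1,000 ≈ $75,064 → $75,000.
LTV cap: 80% × $433,500 = $346,800 → $346,800.
Binding constraint: payment-to-income.

$75,000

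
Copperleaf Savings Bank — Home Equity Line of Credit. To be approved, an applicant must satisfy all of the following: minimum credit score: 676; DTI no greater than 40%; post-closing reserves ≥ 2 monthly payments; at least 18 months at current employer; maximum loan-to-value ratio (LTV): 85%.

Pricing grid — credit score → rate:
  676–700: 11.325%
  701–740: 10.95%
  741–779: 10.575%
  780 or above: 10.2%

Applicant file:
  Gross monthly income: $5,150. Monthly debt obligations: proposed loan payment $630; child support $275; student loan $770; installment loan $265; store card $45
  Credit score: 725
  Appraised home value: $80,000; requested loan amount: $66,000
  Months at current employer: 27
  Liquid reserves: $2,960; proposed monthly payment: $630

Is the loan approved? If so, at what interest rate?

Approved at 10.95%

Credit score 725 ≥ 676 (meets minimum)
Employment 27 ≥ 18 months
Total monthly debts = (630 + 275 + 770 + 265 + 45) = 1,985. Debt-to-income = 1,985/5,150 = 38.5% — meets 40% limit
Reserves: 2,960 ÷ 630 = 4.7 months (meets 2-month minimum)
Loan-to-value = 66,000/80,000 = 82.5% — pass (85% max)
All requirements met. Score 725 falls in the 701–740 tier → 10.95%.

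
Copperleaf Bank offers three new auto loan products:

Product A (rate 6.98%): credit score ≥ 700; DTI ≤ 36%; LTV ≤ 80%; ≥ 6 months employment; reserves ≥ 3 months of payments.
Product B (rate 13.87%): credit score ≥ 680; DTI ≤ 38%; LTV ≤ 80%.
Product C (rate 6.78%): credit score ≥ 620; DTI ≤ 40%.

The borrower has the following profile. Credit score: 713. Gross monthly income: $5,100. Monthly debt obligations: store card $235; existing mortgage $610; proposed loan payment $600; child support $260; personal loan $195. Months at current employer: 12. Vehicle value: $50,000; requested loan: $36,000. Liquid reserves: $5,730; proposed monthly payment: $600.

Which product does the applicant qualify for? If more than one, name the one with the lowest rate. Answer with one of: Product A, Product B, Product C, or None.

Product C

Total debts = (235 + 610 + 600 + 260 + 195) = 1,900; DTI = 1,900/5,100 = 37.3%.
LTV = 36,000/50,000 = 72%.
Reserves = 5,730/600 = 9.6 months.
Product A: score 713 ≥ 700; DTI 37.3% > 36%; LTV 72% ≤ 80%; employment 12 ≥ 6 mo; reserves 9.6 ≥ 3 mo → does not qualify.
Product B: score 713 ≥ 680; DTI 37.3% ≤ 38%; LTV 72% ≤ 80% → qualifies.
Product C: score 713 ≥ 620; DTI 37.3% ≤ 40% → qualifies.
Qualifying: Product B, Product C. Lowest rate is 6.78% → Product C.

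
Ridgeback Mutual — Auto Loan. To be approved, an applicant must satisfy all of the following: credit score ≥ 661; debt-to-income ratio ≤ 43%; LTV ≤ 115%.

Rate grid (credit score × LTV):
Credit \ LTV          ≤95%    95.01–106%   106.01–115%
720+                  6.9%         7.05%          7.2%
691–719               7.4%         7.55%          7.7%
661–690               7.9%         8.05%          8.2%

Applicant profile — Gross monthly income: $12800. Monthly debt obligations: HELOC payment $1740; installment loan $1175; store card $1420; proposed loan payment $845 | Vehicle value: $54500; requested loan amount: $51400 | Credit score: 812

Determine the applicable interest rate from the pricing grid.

Credit score 812 ≥ 661; Total monthly debts = (1,740 + 1,175 + 1,420 + 845) = 5,180. DTI = 5,180/12,800 = 40.5% ≤ 43%
Loan-to-value = 51,400/54,500 = 94.3% — pass (115% max)
Row: 812 falls in 720+. Column: 94.3% falls in ≤95%. Rate = 6.9%.

6.9%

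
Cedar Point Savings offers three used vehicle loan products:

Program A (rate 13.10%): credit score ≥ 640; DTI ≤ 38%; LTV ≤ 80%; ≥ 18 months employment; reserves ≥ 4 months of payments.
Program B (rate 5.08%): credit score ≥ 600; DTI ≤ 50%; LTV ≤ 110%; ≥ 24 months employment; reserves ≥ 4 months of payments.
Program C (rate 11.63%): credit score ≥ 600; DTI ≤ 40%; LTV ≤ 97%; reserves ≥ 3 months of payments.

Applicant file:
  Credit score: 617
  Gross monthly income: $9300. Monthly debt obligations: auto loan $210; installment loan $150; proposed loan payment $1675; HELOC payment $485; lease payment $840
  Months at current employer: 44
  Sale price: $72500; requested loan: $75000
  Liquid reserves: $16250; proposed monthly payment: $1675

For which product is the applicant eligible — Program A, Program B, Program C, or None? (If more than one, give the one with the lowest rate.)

Total debts = (210 + 150 + 1,675 + 485 + 840) = 3,360; DTI = 3,360/9,300 = 36.1%.
LTV = 75,000/72,500 = 103.4%.
Reserves = 16,250/1,675 = 9.7 months.
Program A: score 617 < 640; DTI 36.1% ≤ 38%; LTV 103.4% > 80%; employment 44 ≥ 18 mo; reserves 9.7 ≥ 4 mo → does not qualify.
Program B: score 617 ≥ 600; DTI 36.1% ≤ 50%; LTV 103.4% ≤ 110%; employment 44 ≥ 24 mo; reserves 9.7 ≥ 4 mo → qualifies.
Program C: score 617 ≥ 600; DTI 36.1% ≤ 40%; LTV 103.4% > 97%; reserves 9.7 ≥ 3 mo → does not qualify.

Program B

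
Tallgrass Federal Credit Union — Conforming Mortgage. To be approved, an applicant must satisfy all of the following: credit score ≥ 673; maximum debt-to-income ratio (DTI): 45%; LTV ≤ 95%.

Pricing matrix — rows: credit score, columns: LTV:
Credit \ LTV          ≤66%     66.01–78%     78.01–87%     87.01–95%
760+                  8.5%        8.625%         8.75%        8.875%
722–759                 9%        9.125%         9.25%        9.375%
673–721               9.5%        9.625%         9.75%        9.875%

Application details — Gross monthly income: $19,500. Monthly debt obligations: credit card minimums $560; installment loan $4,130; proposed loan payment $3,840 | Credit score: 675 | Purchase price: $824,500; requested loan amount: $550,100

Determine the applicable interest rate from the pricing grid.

9.625%

Credit score 675 ≥ 673; Total monthly debts = (560 + 4,130 + 3,840) = 8,530. DTI: 8,530 ÷ 19,500 = 43.7%, within the 45% cap
Loan-to-value = 550,100/824,500 = 66.7% — pass (95% max)
Score 675 is in the 673–721 band; LTV 66.7% is in the 66.01–78% band → 9.625%.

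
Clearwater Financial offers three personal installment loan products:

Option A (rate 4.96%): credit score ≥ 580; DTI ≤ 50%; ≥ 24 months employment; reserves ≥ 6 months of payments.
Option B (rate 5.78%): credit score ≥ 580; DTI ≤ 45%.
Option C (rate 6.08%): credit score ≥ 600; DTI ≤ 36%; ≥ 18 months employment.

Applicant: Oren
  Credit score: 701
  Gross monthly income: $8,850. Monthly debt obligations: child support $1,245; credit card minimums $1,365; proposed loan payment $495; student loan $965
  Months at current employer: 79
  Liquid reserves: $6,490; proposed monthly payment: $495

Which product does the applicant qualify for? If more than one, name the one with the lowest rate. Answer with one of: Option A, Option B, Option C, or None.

Total debts = (1,245 + 1,365 + 495 + 965) = 4,070; DTI = 4,070/8,850 = 46%.
Reserves = 6,490/495 = 13.1 months.
Option A: score 701 ≥ 580; DTI 46% ≤ 50%; employment 79 ≥ 24 mo; reserves 13.1 ≥ 6 mo → qualifies.
Option B: score 701 ≥ 580; DTI 46% > 45% → does not qualify.
Option C: score 701 ≥ 600; DTI 46% > 36%; employment 79 ≥ 18 mo → does not qualify.

Option A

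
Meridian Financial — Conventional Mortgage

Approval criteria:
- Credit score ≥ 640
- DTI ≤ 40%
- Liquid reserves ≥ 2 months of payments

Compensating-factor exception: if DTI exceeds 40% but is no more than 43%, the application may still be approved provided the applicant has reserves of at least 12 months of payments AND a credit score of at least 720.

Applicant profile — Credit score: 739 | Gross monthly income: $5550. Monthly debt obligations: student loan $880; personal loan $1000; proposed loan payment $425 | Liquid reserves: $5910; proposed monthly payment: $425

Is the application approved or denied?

Credit score 739 ≥ 640 (meets base)
Total debts = (880 + 1,000 + 425) = 2,305. DTI = 2,305/5,550 = 41.5% > 40% — standard DTI limit exceeded.
Liquid reserves cover 5,910/425 = 13.9 months — ≥ 2 required
41.5% falls in the override range (40%–43%), so the compensating-factor test applies.
Reserves 13.9 ≥ 12 months; credit score 739 ≥ 720.
Both override conditions satisfied; DTI exception granted.

Approved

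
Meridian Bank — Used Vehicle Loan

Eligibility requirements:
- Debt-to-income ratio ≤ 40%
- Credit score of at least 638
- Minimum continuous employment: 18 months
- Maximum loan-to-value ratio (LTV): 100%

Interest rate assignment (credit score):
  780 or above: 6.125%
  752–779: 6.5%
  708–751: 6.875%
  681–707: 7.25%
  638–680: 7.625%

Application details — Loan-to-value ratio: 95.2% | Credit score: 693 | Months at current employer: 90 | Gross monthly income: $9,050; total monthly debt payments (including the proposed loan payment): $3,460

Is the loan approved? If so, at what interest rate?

Credit score 693 ≥ 638 (meets minimum)
LTV 95.2% ≤ 100%
DTI: 3,460 ÷ 9,050 = 38.2%, within the 40% cap
Employment 90 ≥ 18 months
All requirements met. Score 693 falls in the 681–707 tier → 7.25%.

Approved at 7.25%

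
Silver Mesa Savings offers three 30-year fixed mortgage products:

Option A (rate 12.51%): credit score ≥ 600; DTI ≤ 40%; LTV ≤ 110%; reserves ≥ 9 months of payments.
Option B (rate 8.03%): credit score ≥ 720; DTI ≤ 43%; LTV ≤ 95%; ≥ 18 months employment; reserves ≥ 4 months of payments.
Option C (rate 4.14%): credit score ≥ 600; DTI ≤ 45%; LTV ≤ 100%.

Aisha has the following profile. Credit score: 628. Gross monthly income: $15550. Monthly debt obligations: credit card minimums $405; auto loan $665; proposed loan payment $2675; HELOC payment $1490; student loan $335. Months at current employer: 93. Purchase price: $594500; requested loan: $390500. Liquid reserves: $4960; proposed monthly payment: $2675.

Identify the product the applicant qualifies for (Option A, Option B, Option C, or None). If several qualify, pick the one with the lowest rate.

Option C

Total debts = (405 + 665 + 2,675 + 1,490 + 335) = 5,570; DTI = 5,570/15,550 = 35.8%.
LTV = 390,500/594,500 = 65.7%.
Reserves = 4,960/2,675 = 1.9 months.
Option A: score 628 ≥ 600; DTI 35.8% ≤ 40%; LTV 65.7% ≤ 110%; reserves 1.9 < 9 mo → does not qualify.
Option B: score 628 < 720; DTI 35.8% ≤ 43%; LTV 65.7% ≤ 95%; employment 93 ≥ 18 mo; reserves 1.9 < 4 mo → does not qualify.
Option C: score 628 ≥ 600; DTI 35.8% ≤ 45%; LTV 65.7% ≤ 100% → qualifies.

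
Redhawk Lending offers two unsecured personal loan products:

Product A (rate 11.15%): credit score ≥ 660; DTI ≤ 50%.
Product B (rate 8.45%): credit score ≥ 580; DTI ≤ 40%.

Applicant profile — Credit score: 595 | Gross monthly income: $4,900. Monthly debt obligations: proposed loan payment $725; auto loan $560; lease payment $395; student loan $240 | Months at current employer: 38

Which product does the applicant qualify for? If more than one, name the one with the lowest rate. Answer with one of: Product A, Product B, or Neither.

Product B

Total debts = (725 + 560 + 395 + 240) = 1,920; DTI = 1,920/4,900 = 39.2%.
Product A: score 595 < 660; DTI 39.2% ≤ 50% → does not qualify.
Product B: score 595 ≥ 580; DTI 39.2% ≤ 40% → qualifies.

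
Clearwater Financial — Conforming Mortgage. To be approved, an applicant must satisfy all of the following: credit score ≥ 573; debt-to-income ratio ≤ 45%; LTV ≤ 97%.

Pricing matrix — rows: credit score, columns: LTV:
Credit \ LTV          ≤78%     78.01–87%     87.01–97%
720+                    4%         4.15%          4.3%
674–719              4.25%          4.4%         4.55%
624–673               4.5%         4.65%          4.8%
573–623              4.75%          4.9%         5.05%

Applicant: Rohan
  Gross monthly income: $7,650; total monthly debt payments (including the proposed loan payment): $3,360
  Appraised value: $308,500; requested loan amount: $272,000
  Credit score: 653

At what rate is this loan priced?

Credit score 653 ≥ 573; Debt-to-income = 3,360/7,650 = 43.9% — meets 45% limit
LTV: 272,000 ÷ 308,500 = 88.2%, within 97% cap
Credit 653 → row 624–673; LTV 88.2% → column 87.01–97%. Grid cell → 4.8%.

4.8%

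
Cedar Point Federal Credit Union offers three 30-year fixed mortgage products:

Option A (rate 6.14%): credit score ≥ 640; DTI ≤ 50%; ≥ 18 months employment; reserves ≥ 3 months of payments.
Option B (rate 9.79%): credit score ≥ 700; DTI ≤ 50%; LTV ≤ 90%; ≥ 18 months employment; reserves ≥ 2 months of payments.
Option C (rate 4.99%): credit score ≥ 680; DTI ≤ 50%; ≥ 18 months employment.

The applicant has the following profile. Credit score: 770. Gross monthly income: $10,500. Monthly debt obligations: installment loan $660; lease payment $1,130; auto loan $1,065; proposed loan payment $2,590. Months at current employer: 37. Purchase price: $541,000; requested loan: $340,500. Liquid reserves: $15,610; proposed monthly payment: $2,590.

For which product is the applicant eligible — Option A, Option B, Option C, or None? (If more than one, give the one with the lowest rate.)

Total debts = (660 + 1,130 + 1,065 + 2,590) = 5,445; DTI = 5,445/10,500 = 51.9%.
LTV = 340,500/541,000 = 62.9%.
Reserves = 15,610/2,590 = 6.0 months.
Option A: score 770 ≥ 640; DTI 51.9% > 50%; employment 37 ≥ 18 mo; reserves 6.0 ≥ 3 mo → does not qualify.
Option B: score 770 ≥ 700; DTI 51.9% > 50%; LTV 62.9% ≤ 90%; employment 37 ≥ 18 mo; reserves 6.0 ≥ 2 mo → does not qualify.
Option C: score 770 ≥ 680; DTI 51.9% > 50%; employment 37 ≥ 18 mo → does not qualify.

None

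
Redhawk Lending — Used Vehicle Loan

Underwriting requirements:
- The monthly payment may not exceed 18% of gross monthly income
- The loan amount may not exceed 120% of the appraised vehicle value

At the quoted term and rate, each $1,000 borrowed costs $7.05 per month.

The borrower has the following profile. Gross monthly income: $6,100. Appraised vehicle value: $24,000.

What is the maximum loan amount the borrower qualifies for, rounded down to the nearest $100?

$28,800

Payment cap: 18% × $6,100 = $1,098/month.
At $7.05 per $1,000, that supports 1,098/7.05 × 1,000 ≈ $155,744 → $155,700.
LTV cap: 120% × $24,000 = $28,800 → $28,800.
Binding constraint: loan-to-value.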